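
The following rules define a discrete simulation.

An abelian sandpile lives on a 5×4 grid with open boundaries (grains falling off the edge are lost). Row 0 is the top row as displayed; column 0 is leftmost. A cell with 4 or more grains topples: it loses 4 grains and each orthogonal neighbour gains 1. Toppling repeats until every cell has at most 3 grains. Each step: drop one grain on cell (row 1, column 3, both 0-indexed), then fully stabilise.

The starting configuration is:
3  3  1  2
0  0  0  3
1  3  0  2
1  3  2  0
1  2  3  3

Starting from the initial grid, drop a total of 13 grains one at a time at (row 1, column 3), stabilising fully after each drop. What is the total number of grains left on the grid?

39

gen 0: 3  3  1  2
0  0  0  3
1  3  0  2
1  3  2  0
1  2  3  3
gen 1: 3  3  1  3
0  0  1  0
1  3  0  3
1  3  2  0
1  2  3  3
gen 2: 3  3  1  3
0  0  1  1
1  3  0  3
1  3  2  0
1  2  3  3
gen 3: 3  3  1  3
0  0  1  2
1  3  0  3
1  3  2  0
1  2  3  3
gen 4: 3  3  1  3
0  0  1  3
1  3  0  3
1  3  2  0
1  2  3  3
gen 5: 3  3  2  0
0  0  2  2
1  3  1  0
1  3  2  1
1  2  3  3
gen 6: 3  3  2  0
0  0  2  3
1  3  1  0
1  3  2  1
1  2  3  3
gen 7: 3  3  2  1
0  0  3  0
1  3  1  1
1  3  2  1
1  2  3  3
gen 8: 3  3  2  1
0  0  3  1
1  3  1  1
1  3  2  1
1  2  3  3
gen 9: 3  3  2  1
0  0  3  2
1  3  1  1
1  3  2  1
1  2  3  3
gen 10: 3  3  2  1
0  0  3  3
1  3  1  1
1  3  2  1
1  2  3  3
gen 11: 3  3  3  2
0  1  0  1
1  3  2  2
1  3  2  1
1  2  3  3
gen 12: 3  3  3  2
0  1  0  2
1  3  2  2
1  3  2  1
1  2  3  3
gen 13: 3  3  3  2
0  1  0  3
1  3  2  2
1  3  2  1
1  2  3  3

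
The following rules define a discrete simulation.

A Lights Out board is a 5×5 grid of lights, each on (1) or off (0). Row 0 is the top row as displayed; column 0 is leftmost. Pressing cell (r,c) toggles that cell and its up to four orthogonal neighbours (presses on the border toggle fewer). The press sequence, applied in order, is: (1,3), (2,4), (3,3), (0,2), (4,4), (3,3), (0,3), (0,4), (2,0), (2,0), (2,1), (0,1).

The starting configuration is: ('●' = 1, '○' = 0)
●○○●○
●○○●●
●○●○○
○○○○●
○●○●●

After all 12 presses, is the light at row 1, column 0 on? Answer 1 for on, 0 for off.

1

0) ●○○●○
●○○●●
●○●○○
○○○○●
○●○●●
1) ●○○○○
●○●○○
●○●●○
○○○○●
○●○●●
2) ●○○○○
●○●○●
●○●○●
○○○○○
○●○●●
3) ●○○○○
●○●○●
●○●●●
○○●●●
○●○○●
4) ●●●●○
●○○○●
●○●●●
○○●●●
○●○○●
5) ●●●●○
●○○○●
●○●●●
○○●●○
○●○●○
6) ●●●●○
●○○○●
●○●○●
○○○○●
○●○○○
7) ●●○○●
●○○●●
●○●○●
○○○○●
○●○○○
8) ●●○●○
●○○●○
●○●○●
○○○○●
○●○○○
9) ●●○●○
○○○●○
○●●○●
●○○○●
○●○○○
10) ●●○●○
●○○●○
●○●○●
○○○○●
○●○○○
11) ●●○●○
●●○●○
○●○○●
○●○○●
○●○○○
12) ○○●●○
●○○●○
○●○○●
○●○○●
○●○○○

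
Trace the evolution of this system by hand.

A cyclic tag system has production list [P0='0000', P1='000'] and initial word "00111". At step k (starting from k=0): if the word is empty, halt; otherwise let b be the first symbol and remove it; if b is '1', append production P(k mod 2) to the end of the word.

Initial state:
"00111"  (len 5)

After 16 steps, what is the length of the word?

0

step 0: "00111"  (len 5)
step 1: "0111"  (len 4)
step 2: "111"  (len 3)
step 3: "110000"  (len 6)
step 4: "10000000"  (len 8)
step 5: "00000000000"  (len 11)
step 6: "0000000000"  (len 10)
step 7: "000000000"  (len 9)
step 8: "00000000"  (len 8)
step 9: "0000000"  (len 7)
step 10: "000000"  (len 6)
step 11: "00000"  (len 5)
step 12: "0000"  (len 4)
step 13: "000"  (len 3)
step 14: "00"  (len 2)
step 15: "0"  (len 1)
step 16: (halted — word empty)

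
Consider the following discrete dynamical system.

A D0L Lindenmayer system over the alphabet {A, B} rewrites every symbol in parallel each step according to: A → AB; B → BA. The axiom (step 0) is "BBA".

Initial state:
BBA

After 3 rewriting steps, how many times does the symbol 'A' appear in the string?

12

[0] BBA
[1] BABAAB
[2] BAABBAABABBA
[3] BAABABBABAABABBAABBABAAB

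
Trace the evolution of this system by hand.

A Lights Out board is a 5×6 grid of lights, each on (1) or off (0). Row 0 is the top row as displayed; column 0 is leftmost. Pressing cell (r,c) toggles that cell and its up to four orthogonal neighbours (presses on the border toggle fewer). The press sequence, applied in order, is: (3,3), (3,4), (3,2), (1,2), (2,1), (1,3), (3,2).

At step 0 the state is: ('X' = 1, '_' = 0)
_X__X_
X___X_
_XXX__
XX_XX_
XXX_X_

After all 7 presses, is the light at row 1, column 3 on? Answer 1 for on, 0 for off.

0

[0] _X__X_
X___X_
_XXX__
XX_XX_
XXX_X_
[1] _X__X_
X___X_
_XX___
XXX___
XXXXX_
[2] _X__X_
X___X_
_XX_X_
XXXXXX
XXXX__
[3] _X__X_
X___X_
_X__X_
X___XX
XX_X__
[4] _XX_X_
XXXXX_
_XX_X_
X___XX
XX_X__
[5] _XX_X_
X_XXX_
X___X_
XX__XX
XX_X__
[6] _XXXX_
X_____
X__XX_
XX__XX
XX_X__
[7] _XXXX_
X_____
X_XXX_
X_XXXX
XXXX__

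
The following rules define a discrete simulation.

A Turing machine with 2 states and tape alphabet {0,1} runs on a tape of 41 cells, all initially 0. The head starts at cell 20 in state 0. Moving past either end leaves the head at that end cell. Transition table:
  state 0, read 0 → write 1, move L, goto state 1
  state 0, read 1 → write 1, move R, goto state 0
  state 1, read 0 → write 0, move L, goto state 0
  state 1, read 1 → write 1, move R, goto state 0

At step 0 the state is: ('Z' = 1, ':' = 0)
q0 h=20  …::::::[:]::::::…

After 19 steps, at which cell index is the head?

k=0  q0 h=20  …::::::[:]::::::…
k=1  q1 h=19  …::::::[:]Z:::::…
k=2  q0 h=18  …::::::[:]:Z::::…
k=3  q1 h=17  …::::::[:]Z:Z:::…
k=4  q0 h=16  …::::::[:]:Z:Z::…
k=5  q1 h=15  …::::::[:]Z:Z:Z:…
k=6  q0 h=14  …::::::[:]:Z:Z:Z…
k=7  q1 h=13  …::::::[:]Z:Z:Z:…
k=8  q0 h=12  …::::::[:]:Z:Z:Z…
k=9  q1 h=11  …::::::[:]Z:Z:Z:…
k=10  q0 h=10  …::::::[:]:Z:Z:Z…
k=11  q1 h= 9  …::::::[:]Z:Z:Z:…
k=12  q0 h= 8  …::::::[:]:Z:Z:Z…
k=13  q1 h= 7  …::::::[:]Z:Z:Z:…
k=14  q0 h= 6  |::::::[:]:Z:Z:Z…
k=15  q1 h= 5  |:::::[:]Z:Z:Z:…
k=16  q0 h= 4  |::::[:]:Z:Z:Z…
k=17  q1 h= 3  |:::[:]Z:Z:Z:…
k=18  q0 h= 2  |::[:]:Z:Z:Z…
k=19  q1 h= 1  |:[:]Z:Z:Z:…

1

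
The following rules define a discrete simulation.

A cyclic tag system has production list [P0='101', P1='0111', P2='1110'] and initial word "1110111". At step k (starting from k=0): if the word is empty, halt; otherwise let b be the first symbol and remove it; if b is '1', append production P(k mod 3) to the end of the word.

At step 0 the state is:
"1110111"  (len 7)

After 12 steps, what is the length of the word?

t=0: "1110111"  (len 7)
t=1: "110111101"  (len 9)
t=2: "101111010111"  (len 12)
t=3: "011110101111110"  (len 15)
t=4: "11110101111110"  (len 14)
t=5: "11101011111100111"  (len 17)
t=6: "11010111111001111110"  (len 20)
t=7: "1010111111001111110101"  (len 22)
t=8: "0101111110011111101010111"  (len 25)
t=9: "101111110011111101010111"  (len 24)
t=10: "01111110011111101010111101"  (len 26)
t=11: "1111110011111101010111101"  (len 25)
t=12: "1111100111111010101111011110"  (len 28)

28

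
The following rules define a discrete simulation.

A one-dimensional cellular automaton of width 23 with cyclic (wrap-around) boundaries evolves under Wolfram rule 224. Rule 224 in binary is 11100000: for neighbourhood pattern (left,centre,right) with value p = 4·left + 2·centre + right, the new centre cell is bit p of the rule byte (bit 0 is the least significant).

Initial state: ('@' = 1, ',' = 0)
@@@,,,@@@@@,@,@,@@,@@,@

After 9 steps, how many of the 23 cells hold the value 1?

6

gen 0: @@@,,,@@@@@,@,@,@@,@@,@
gen 1: @@@,,,,@@@@@,@,@,@@,@@,
gen 2: ,@@,,,,,@@@@@,@,@,@@,@@
gen 3: @,@,,,,,,@@@@@,@,@,@@,@
gen 4: @@,,,,,,,,@@@@@,@,@,@@,
gen 5: ,@,,,,,,,,,@@@@@,@,@,@@
gen 6: @,,,,,,,,,,,@@@@@,@,@,@
gen 7: @,,,,,,,,,,,,@@@@@,@,@,
gen 8: ,,,,,,,,,,,,,,@@@@@,@,@
gen 9: ,,,,,,,,,,,,,,,@@@@@,@,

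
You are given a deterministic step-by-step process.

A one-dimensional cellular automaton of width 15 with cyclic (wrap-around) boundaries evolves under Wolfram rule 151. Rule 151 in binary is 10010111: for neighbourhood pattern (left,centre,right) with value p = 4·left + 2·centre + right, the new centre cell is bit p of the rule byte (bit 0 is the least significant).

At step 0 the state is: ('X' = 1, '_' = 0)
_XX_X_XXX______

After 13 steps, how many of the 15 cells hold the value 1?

9

gen 0: _XX_X_XXX______
gen 1: X___X__X_XXXXXX
gen 2: _XXXXXXX__XXXXX
gen 3: __XXXXX_XX_XXX_
gen 4: XX_XXX______X_X
gen 5: X___X_XXXXXXX__
gen 6: XXXXX__XXXXX_XX
gen 7: XXXX_XX_XXX___X
gen 8: XXX______X_XXX_
gen 9: _X_XXXXXXX__X__
gen 10: XX__XXXXX_XXXXX
gen 11: X_XX_XXX___XXXX
gen 12: ______X_XXX_XXX
gen 13: XXXXXXX__X___X_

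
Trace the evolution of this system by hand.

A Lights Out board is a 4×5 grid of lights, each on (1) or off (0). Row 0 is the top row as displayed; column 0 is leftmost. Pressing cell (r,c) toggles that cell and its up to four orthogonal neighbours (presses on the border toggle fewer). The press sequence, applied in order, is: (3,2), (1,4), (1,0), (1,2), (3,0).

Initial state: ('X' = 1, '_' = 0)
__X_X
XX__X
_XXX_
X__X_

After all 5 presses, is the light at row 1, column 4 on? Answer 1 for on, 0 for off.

gen 0: __X_X
XX__X
_XXX_
X__X_
gen 1: __X_X
XX__X
_X_X_
XXX__
gen 2: __X__
XX_X_
_X_XX
XXX__
gen 3: X_X__
___X_
XX_XX
XXX__
gen 4: X____
_XX__
XXXXX
XXX__
gen 5: X____
_XX__
_XXXX
__X__

0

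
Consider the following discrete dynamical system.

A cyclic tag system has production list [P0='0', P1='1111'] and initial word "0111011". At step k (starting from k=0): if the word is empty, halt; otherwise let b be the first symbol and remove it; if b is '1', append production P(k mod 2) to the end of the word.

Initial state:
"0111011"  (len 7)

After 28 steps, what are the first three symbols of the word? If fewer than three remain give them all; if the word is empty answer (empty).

110

k=0  "0111011"  (len 7)
k=1  "111011"  (len 6)
k=2  "110111111"  (len 9)
k=3  "101111110"  (len 9)
k=4  "011111101111"  (len 12)
k=5  "11111101111"  (len 11)
k=6  "11111011111111"  (len 14)
k=7  "11110111111110"  (len 14)
k=8  "11101111111101111"  (len 17)
k=9  "11011111111011110"  (len 17)
k=10  "10111111110111101111"  (len 20)
k=11  "01111111101111011110"  (len 20)
k=12  "1111111101111011110"  (len 19)
k=13  "1111111011110111100"  (len 19)
k=14  "1111110111101111001111"  (len 22)
k=15  "1111101111011110011110"  (len 22)
k=16  "1111011110111100111101111"  (len 25)
k=17  "1110111101111001111011110"  (len 25)
k=18  "1101111011110011110111101111"  (len 28)
k=19  "1011110111100111101111011110"  (len 28)
k=20  "0111101111001111011110111101111"  (len 31)
k=21  "111101111001111011110111101111"  (len 30)
k=22  "111011110011110111101111011111111"  (len 33)
k=23  "110111100111101111011110111111110"  (len 33)
k=24  "101111001111011110111101111111101111"  (len 36)
k=25  "011110011110111101111011111111011110"  (len 36)
k=26  "11110011110111101111011111111011110"  (len 35)
k=27  "11100111101111011110111111110111100"  (len 35)
k=28  "11001111011110111101111111101111001111"  (len 38)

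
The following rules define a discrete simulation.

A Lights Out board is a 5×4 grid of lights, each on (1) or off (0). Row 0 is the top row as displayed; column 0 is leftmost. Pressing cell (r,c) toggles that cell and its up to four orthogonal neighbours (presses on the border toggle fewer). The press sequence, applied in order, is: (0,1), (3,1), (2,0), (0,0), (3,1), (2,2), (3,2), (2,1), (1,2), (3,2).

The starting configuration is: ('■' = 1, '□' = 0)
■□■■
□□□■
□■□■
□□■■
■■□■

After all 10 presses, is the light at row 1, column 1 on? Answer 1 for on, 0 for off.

t=0: ■□■■
□□□■
□■□■
□□■■
■■□■
t=1: □■□■
□■□■
□■□■
□□■■
■■□■
t=2: □■□■
□■□■
□□□■
■■□■
■□□■
t=3: □■□■
■■□■
■■□■
□■□■
■□□■
t=4: ■□□■
□■□■
■■□■
□■□■
■□□■
t=5: ■□□■
□■□■
■□□■
■□■■
■■□■
t=6: ■□□■
□■■■
■■■□
■□□■
■■□■
t=7: ■□□■
□■■■
■■□□
■■■□
■■■■
t=8: ■□□■
□□■■
□□■□
■□■□
■■■■
t=9: ■□■■
□■□□
□□□□
■□■□
■■■■
t=10: ■□■■
□■□□
□□■□
■■□■
■■□■

1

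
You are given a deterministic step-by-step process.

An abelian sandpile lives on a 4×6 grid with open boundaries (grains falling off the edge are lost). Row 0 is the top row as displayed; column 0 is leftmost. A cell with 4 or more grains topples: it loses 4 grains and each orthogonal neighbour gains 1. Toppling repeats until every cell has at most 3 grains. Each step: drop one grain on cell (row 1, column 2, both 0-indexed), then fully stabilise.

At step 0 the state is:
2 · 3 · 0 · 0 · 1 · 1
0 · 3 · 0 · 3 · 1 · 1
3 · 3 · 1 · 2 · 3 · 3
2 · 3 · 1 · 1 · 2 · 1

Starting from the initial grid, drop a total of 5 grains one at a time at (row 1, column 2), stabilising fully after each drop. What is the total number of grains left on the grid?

gen 0: 2 · 3 · 0 · 0 · 1 · 1
0 · 3 · 0 · 3 · 1 · 1
3 · 3 · 1 · 2 · 3 · 3
2 · 3 · 1 · 1 · 2 · 1
gen 1: 2 · 3 · 0 · 0 · 1 · 1
0 · 3 · 1 · 3 · 1 · 1
3 · 3 · 1 · 2 · 3 · 3
2 · 3 · 1 · 1 · 2 · 1
gen 2: 2 · 3 · 0 · 0 · 1 · 1
0 · 3 · 2 · 3 · 1 · 1
3 · 3 · 1 · 2 · 3 · 3
2 · 3 · 1 · 1 · 2 · 1
gen 3: 2 · 3 · 0 · 0 · 1 · 1
0 · 3 · 3 · 3 · 1 · 1
3 · 3 · 1 · 2 · 3 · 3
2 · 3 · 1 · 1 · 2 · 1
gen 4: 3 · 0 · 2 · 1 · 1 · 1
2 · 2 · 2 · 0 · 2 · 1
1 · 2 · 3 · 3 · 3 · 3
0 · 1 · 2 · 1 · 2 · 1
gen 5: 3 · 0 · 2 · 1 · 1 · 1
2 · 2 · 3 · 0 · 2 · 1
1 · 2 · 3 · 3 · 3 · 3
0 · 1 · 2 · 1 · 2 · 1

40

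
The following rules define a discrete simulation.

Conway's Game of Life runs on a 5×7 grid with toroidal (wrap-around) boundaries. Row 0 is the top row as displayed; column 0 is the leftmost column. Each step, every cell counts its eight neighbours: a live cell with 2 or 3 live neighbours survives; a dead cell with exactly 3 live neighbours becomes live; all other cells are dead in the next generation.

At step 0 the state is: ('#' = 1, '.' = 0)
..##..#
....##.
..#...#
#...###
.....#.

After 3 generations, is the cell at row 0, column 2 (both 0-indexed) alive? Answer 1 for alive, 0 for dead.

t=0: ..##..#
....##.
..#...#
#...###
.....#.
t=1: ...#..#
..#.###
#..#...
#...#..
#..#...
t=2: #.##..#
#.#.###
##.#...
##.##.#
#..##.#
t=3: ..#....
....##.
.......
.......
.......

1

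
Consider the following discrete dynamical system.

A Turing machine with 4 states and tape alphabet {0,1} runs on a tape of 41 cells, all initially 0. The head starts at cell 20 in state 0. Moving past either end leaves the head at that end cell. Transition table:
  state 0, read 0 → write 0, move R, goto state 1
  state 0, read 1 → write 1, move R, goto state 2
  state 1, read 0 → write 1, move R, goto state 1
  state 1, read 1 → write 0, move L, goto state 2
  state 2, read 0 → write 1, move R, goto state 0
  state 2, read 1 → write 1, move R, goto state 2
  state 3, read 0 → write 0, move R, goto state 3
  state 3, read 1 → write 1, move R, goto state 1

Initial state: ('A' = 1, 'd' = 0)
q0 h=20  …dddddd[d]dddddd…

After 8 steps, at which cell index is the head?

28

gen 0: q0 h=20  …dddddd[d]dddddd…
gen 1: q1 h=21  …dddddd[d]dddddd…
gen 2: q1 h=22  …dddddA[d]dddddd…
gen 3: q1 h=23  …ddddAA[d]dddddd…
gen 4: q1 h=24  …dddAAA[d]dddddd…
gen 5: q1 h=25  …ddAAAA[d]dddddd…
gen 6: q1 h=26  …dAAAAA[d]dddddd…
gen 7: q1 h=27  …AAAAAA[d]dddddd…
gen 8: q1 h=28  …AAAAAA[d]dddddd…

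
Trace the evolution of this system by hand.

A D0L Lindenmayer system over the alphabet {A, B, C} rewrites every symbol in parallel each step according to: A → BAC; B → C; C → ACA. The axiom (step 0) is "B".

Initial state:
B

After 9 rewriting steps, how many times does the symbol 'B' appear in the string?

522

[0] B
[1] C
[2] ACA
[3] BACACABAC
[4] CBACACABACACABACCBACACA
[5] ACACBACACABACACABACCBACACABACACABACCBACACAACACBACACABACACABAC
[6] BACACABACACACBACACABACACABACCBACACABACACABACCBACACAACACBAC…CACABACBACACABACACACBACACABACACABACCBACACABACACABACCBACACA  (len 163)
[7] CBACACABACACABACCBACACABACACABACACACBACACABACACABACCBACACA…CBACACABACACABACCBACACABACACABACCBACACAACACBACACABACACABAC  (len 433)
[8] ACACBACACABACACABACCBACACABACACABACCBACACAACACBACACABACACA…CACABACBACACABACACACBACACABACACABACCBACACABACACABACCBACACA  (len 1151)
[9] BACACABACACACBACACABACACABACCBACACABACACABACCBACACAACACBAC…CBACACABACACABACCBACACABACACABACCBACACAACACBACACABACACABAC  (len 3061)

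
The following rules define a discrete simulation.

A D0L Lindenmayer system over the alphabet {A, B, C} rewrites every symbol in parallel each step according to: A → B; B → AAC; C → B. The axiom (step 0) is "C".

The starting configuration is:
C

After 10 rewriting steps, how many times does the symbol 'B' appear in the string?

0

0) C
1) B
2) AAC
3) BBB
4) AACAACAAC
5) BBBBBBBBB
6) AACAACAACAACAACAACAACAACAAC
7) BBBBBBBBBBBBBBBBBBBBBBBBBBB
8) AACAACAACAACAACAACAACAACAACAACAACAACAACAACAACAACAACAACAACAACAACAACAACAACAACAACAAC
9) BBBBBBBBBBBBBBBBBBBBBBBBBBBBBBBBBBBBBBBBBBBBBBBBBBBBBBBBBBBBBBBBBBBBBBBBBBBBBBBBB
10) AACAACAACAACAACAACAACAACAACAACAACAACAACAACAACAACAACAACAACA…CAACAACAACAACAACAACAACAACAACAACAACAACAACAACAACAACAACAACAAC  (len 243)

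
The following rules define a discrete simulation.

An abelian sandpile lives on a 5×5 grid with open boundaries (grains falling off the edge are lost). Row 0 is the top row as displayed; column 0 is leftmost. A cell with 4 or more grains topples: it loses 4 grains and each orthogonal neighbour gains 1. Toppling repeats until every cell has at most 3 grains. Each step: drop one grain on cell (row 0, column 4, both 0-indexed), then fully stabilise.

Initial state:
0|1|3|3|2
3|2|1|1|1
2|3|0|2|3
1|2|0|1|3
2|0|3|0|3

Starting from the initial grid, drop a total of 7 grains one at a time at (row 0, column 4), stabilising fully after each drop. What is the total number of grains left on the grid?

43

gen 0: 0|1|3|3|2
3|2|1|1|1
2|3|0|2|3
1|2|0|1|3
2|0|3|0|3
gen 1: 0|1|3|3|3
3|2|1|1|1
2|3|0|2|3
1|2|0|1|3
2|0|3|0|3
gen 2: 0|2|0|1|1
3|2|2|2|2
2|3|0|2|3
1|2|0|1|3
2|0|3|0|3
gen 3: 0|2|0|1|2
3|2|2|2|2
2|3|0|2|3
1|2|0|1|3
2|0|3|0|3
gen 4: 0|2|0|1|3
3|2|2|2|2
2|3|0|2|3
1|2|0|1|3
2|0|3|0|3
gen 5: 0|2|0|2|0
3|2|2|2|3
2|3|0|2|3
1|2|0|1|3
2|0|3|0|3
gen 6: 0|2|0|2|1
3|2|2|2|3
2|3|0|2|3
1|2|0|1|3
2|0|3|0|3
gen 7: 0|2|0|2|2
3|2|2|2|3
2|3|0|2|3
1|2|0|1|3
2|0|3|0|3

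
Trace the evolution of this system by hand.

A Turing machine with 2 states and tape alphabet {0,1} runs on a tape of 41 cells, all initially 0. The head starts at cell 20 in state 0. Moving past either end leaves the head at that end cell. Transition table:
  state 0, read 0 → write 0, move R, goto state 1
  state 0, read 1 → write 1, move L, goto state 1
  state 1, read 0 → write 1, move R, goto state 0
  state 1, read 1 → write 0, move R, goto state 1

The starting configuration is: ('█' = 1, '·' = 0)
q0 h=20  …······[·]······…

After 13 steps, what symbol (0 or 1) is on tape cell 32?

k=0  q0 h=20  …······[·]······…
k=1  q1 h=21  …······[·]······…
k=2  q0 h=22  …·····█[·]······…
k=3  q1 h=23  …····█·[·]······…
k=4  q0 h=24  …···█·█[·]······…
k=5  q1 h=25  …··█·█·[·]······…
k=6  q0 h=26  …·█·█·█[·]······…
k=7  q1 h=27  …█·█·█·[·]······…
k=8  q0 h=28  …·█·█·█[·]······…
k=9  q1 h=29  …█·█·█·[·]······…
k=10  q0 h=30  …·█·█·█[·]······…
k=11  q1 h=31  …█·█·█·[·]······…
k=12  q0 h=32  …·█·█·█[·]······…
k=13  q1 h=33  …█·█·█·[·]······…

0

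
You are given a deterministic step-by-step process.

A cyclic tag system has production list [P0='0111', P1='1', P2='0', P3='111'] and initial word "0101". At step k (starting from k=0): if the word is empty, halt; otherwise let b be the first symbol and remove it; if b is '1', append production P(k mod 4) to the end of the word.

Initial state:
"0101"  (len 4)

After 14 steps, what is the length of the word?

12

t=0: "0101"  (len 4)
t=1: "101"  (len 3)
t=2: "011"  (len 3)
t=3: "11"  (len 2)
t=4: "1111"  (len 4)
t=5: "1110111"  (len 7)
t=6: "1101111"  (len 7)
t=7: "1011110"  (len 7)
t=8: "011110111"  (len 9)
t=9: "11110111"  (len 8)
t=10: "11101111"  (len 8)
t=11: "11011110"  (len 8)
t=12: "1011110111"  (len 10)
t=13: "0111101110111"  (len 13)
t=14: "111101110111"  (len 12)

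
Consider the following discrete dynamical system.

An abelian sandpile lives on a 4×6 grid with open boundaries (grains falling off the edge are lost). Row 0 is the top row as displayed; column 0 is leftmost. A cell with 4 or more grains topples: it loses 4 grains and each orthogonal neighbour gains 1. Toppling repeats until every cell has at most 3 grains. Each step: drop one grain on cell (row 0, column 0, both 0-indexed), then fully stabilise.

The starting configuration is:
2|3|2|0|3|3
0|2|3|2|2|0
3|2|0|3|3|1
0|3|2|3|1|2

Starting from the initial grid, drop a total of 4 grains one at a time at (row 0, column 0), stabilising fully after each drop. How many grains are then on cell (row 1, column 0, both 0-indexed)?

1

gen 0: 2|3|2|0|3|3
0|2|3|2|2|0
3|2|0|3|3|1
0|3|2|3|1|2
gen 1: 3|3|2|0|3|3
0|2|3|2|2|0
3|2|0|3|3|1
0|3|2|3|1|2
gen 2: 1|0|3|0|3|3
1|3|3|2|2|0
3|2|0|3|3|1
0|3|2|3|1|2
gen 3: 2|0|3|0|3|3
1|3|3|2|2|0
3|2|0|3|3|1
0|3|2|3|1|2
gen 4: 3|0|3|0|3|3
1|3|3|2|2|0
3|2|0|3|3|1
0|3|2|3|1|2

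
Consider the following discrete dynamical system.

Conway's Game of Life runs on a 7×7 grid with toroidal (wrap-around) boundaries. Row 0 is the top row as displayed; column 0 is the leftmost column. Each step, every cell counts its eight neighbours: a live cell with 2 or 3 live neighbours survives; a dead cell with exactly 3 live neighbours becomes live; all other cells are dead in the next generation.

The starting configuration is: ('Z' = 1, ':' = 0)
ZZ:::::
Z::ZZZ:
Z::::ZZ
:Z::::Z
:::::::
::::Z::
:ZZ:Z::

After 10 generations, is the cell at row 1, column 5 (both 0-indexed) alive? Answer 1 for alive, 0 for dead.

0

[0] ZZ:::::
Z::ZZZ:
Z::::ZZ
:Z::::Z
:::::::
::::Z::
:ZZ:Z::
[1] Z::::ZZ
::::ZZ:
:Z:::::
:::::ZZ
:::::::
:::Z:::
ZZZZ:::
[2] Z:ZZ:Z:
Z:::ZZ:
::::Z:Z
:::::::
:::::::
:Z:Z:::
ZZZZZ::
[3] Z::::Z:
ZZ:::::
::::Z:Z
:::::::
:::::::
ZZ:ZZ::
Z:::::Z
[4] :::::::
ZZ:::Z:
Z::::::
:::::::
:::::::
ZZ::::Z
::::ZZ:
[5] ::::ZZZ
ZZ::::Z
ZZ::::Z
:::::::
Z::::::
Z::::ZZ
Z::::ZZ
[6] :Z::Z::
:Z:::::
:Z::::Z
:Z::::Z
Z::::::
:Z:::Z:
:::::::
[7] :::::::
:ZZ::::
:ZZ::::
:Z::::Z
ZZ::::Z
:::::::
:::::::
[8] :::::::
:ZZ::::
:::::::
::::::Z
:Z::::Z
Z::::::
:::::::
[9] :::::::
:::::::
:::::::
Z::::::
::::::Z
Z::::::
:::::::
[10] :::::::
:::::::
:::::::
:::::::
Z:::::Z
:::::::
:::::::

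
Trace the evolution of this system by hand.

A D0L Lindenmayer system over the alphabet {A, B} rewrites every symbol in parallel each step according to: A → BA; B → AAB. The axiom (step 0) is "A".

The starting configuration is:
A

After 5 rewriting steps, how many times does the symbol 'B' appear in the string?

29

gen 0: A
gen 1: BA
gen 2: AABBA
gen 3: BABAAABAABBA
gen 4: AABBAAABBABABAAABBABAAABAABBA
gen 5: BABAAABAABBABABAAABAABBAAABBAAABBABABAAABAABBAAABBABABAAABBABAAABAABBA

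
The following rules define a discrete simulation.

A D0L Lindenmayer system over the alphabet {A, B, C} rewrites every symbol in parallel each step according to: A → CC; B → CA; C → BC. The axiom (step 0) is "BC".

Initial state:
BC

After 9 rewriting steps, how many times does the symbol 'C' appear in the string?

0) BC
1) CABC
2) BCCCCABC
3) CABCBCBCBCCCCABC
4) BCCCCABCCABCCABCCABCBCBCBCCCCABC
5) CABCBCBCBCCCCABCBCCCCABCBCCCCABCBCCCCABCCABCCABCCABCBCBCBCCCCABC
6) BCCCCABCCABCCABCCABCBCBCBCCCCABCCABCBCBCBCCCCABCCABCBCBCBC…BCBCCCCABCBCCCCABCBCCCCABCBCCCCABCCABCCABCCABCBCBCBCCCCABC  (len 128)
7) CABCBCBCBCCCCABCBCCCCABCBCCCCABCBCCCCABCCABCCABCCABCBCBCBC…BCBCCCCABCBCCCCABCBCCCCABCBCCCCABCCABCCABCCABCBCBCBCCCCABC  (len 256)
8) BCCCCABCCABCCABCCABCBCBCBCCCCABCCABCBCBCBCCCCABCCABCBCBCBC…BCBCCCCABCBCCCCABCBCCCCABCBCCCCABCCABCCABCCABCBCBCBCCCCABC  (len 512)
9) CABCBCBCBCCCCABCBCCCCABCBCCCCABCBCCCCABCCABCCABCCABCBCBCBC…BCBCCCCABCBCCCCABCBCCCCABCBCCCCABCCABCCABCCABCBCBCBCCCCABC  (len 1024)

585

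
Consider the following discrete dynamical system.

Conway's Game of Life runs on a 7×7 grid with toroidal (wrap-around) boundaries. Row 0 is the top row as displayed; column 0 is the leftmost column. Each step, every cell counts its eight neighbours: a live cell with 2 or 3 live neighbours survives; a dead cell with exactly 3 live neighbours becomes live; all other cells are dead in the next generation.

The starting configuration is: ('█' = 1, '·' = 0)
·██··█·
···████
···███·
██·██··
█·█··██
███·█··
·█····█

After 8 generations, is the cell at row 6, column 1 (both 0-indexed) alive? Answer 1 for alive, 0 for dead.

1

k=0  ·██··█·
···████
···███·
██·██··
█·█··██
███·█··
·█····█
k=1  ·███···
······█
█······
██·····
·····█·
··██···
···█·██
k=2  █·█████
███····
██····█
██····█
·██····
··██·██
·█·····
k=3  ···████
····█··
·······
······█
···█·█·
█··█···
·█·····
k=4  ···███·
···██··
·······
·······
····█·█
··█·█··
█·██·██
k=5  ·······
···█·█·
·······
·······
···█·█·
███·█··
·██···█
k=6  ··█····
·······
·······
·······
·████··
█···███
··██···
k=7  ··██···
·······
·······
··██···
█████·█
█····██
·██████
k=8  ·█···█·
·······
·······
█···█··
····█··
·······
·█·····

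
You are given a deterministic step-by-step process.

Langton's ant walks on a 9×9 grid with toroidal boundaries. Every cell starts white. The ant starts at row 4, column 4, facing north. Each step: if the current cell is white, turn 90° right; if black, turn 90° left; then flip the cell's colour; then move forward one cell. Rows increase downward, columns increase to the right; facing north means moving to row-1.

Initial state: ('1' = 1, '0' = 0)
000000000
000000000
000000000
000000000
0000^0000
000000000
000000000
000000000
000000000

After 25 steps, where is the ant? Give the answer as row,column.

gen 0: 000000000
000000000
000000000
000000000
0000^0000
000000000
000000000
000000000
000000000
gen 1: 000000000
000000000
000000000
000000000
00001>000
000000000
000000000
000000000
000000000
gen 2: 000000000
000000000
000000000
000000000
000011000
00000v000
000000000
000000000
000000000
gen 3: 000000000
000000000
000000000
000000000
000011000
0000<1000
000000000
000000000
000000000
gen 4: 000000000
000000000
000000000
000000000
0000^1000
000011000
000000000
000000000
000000000
gen 5: 000000000
000000000
000000000
000000000
000<01000
000011000
000000000
000000000
000000000
gen 6: 000000000
000000000
000000000
000^00000
000101000
000011000
000000000
000000000
000000000
gen 7: 000000000
000000000
000000000
0001>0000
000101000
000011000
000000000
000000000
000000000
gen 8: 000000000
000000000
000000000
000110000
0001v1000
000011000
000000000
000000000
000000000
gen 9: 000000000
000000000
000000000
000110000
000<11000
000011000
000000000
000000000
000000000
gen 10: 000000000
000000000
000000000
000110000
000011000
000v11000
000000000
000000000
000000000
gen 11: 000000000
000000000
000000000
000110000
000011000
00<111000
000000000
000000000
000000000
gen 12: 000000000
000000000
000000000
000110000
00^011000
001111000
000000000
000000000
000000000
gen 13: 000000000
000000000
000000000
000110000
001>11000
001111000
000000000
000000000
000000000
gen 14: 000000000
000000000
000000000
000110000
001111000
001v11000
000000000
000000000
000000000
gen 15: 000000000
000000000
000000000
000110000
001111000
0010>1000
000000000
000000000
000000000
gen 16: 000000000
000000000
000000000
000110000
0011^1000
001001000
000000000
000000000
000000000
gen 17: 000000000
000000000
000000000
000110000
001<01000
001001000
000000000
000000000
000000000
gen 18: 000000000
000000000
000000000
000110000
001001000
001v01000
000000000
000000000
000000000
gen 19: 000000000
000000000
000000000
000110000
001001000
00<101000
000000000
000000000
000000000
gen 20: 000000000
000000000
000000000
000110000
001001000
000101000
00v000000
000000000
000000000
gen 21: 000000000
000000000
000000000
000110000
001001000
000101000
0<1000000
000000000
000000000
gen 22: 000000000
000000000
000000000
000110000
001001000
0^0101000
011000000
000000000
000000000
gen 23: 000000000
000000000
000000000
000110000
001001000
01>101000
011000000
000000000
000000000
gen 24: 000000000
000000000
000000000
000110000
001001000
011101000
01v000000
000000000
000000000
gen 25: 000000000
000000000
000000000
000110000
001001000
011101000
010>00000
000000000
000000000

6,3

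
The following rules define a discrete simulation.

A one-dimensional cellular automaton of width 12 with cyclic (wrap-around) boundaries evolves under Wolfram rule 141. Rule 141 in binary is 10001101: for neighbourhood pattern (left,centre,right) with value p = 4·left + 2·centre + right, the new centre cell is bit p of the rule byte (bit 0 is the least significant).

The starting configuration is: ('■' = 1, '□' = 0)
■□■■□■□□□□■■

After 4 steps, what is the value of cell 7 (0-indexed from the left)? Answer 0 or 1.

1

[0] ■□■■□■□□□□■■
[1] □□■□□■□■■□■■
[2] □□■□□■□■□□■□
[3] ■□■□□■□■□□■□
[4] ■□■□□■□■□□■□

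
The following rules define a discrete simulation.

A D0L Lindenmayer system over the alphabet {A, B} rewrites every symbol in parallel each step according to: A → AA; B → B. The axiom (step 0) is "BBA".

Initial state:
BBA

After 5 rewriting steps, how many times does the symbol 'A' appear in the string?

k=0  BBA
k=1  BBAA
k=2  BBAAAA
k=3  BBAAAAAAAA
k=4  BBAAAAAAAAAAAAAAAA
k=5  BBAAAAAAAAAAAAAAAAAAAAAAAAAAAAAAAA

32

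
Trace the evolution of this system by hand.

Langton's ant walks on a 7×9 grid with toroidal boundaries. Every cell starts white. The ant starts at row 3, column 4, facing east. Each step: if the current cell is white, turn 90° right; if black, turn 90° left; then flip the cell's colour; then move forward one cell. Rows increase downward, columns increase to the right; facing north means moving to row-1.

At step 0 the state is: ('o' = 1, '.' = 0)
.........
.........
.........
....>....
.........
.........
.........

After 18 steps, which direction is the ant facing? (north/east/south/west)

k=0  .........
.........
.........
....>....
.........
.........
.........
k=1  .........
.........
.........
....o....
....v....
.........
.........
k=2  .........
.........
.........
....o....
...<o....
.........
.........
k=3  .........
.........
.........
...^o....
...oo....
.........
.........
k=4  .........
.........
.........
...o>....
...oo....
.........
.........
k=5  .........
.........
....^....
...o.....
...oo....
.........
.........
k=6  .........
.........
....o>...
...o.....
...oo....
.........
.........
k=7  .........
.........
....oo...
...o.v...
...oo....
.........
.........
k=8  .........
.........
....oo...
...o<o...
...oo....
.........
.........
k=9  .........
.........
....^o...
...ooo...
...oo....
.........
.........
k=10  .........
.........
...<.o...
...ooo...
...oo....
.........
.........
k=11  .........
...^.....
...o.o...
...ooo...
...oo....
.........
.........
k=12  .........
...o>....
...o.o...
...ooo...
...oo....
.........
.........
k=13  .........
...oo....
...ovo...
...ooo...
...oo....
.........
.........
k=14  .........
...oo....
...<oo...
...ooo...
...oo....
.........
.........
k=15  .........
...oo....
....oo...
...voo...
...oo....
.........
.........
k=16  .........
...oo....
....oo...
....>o...
...oo....
.........
.........
k=17  .........
...oo....
....^o...
.....o...
...oo....
.........
.........
k=18  .........
...oo....
...<.o...
.....o...
...oo....
.........
.........

west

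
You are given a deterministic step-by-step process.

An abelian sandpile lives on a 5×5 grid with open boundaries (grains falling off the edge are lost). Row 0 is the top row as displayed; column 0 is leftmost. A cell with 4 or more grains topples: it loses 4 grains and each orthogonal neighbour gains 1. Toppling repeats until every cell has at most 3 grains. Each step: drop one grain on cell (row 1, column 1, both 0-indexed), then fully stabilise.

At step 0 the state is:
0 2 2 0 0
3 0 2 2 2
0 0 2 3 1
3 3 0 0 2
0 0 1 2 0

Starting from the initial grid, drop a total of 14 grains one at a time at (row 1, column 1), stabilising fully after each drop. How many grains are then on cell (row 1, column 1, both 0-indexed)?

0) 0 2 2 0 0
3 0 2 2 2
0 0 2 3 1
3 3 0 0 2
0 0 1 2 0
1) 0 2 2 0 0
3 1 2 2 2
0 0 2 3 1
3 3 0 0 2
0 0 1 2 0
2) 0 2 2 0 0
3 2 2 2 2
0 0 2 3 1
3 3 0 0 2
0 0 1 2 0
3) 0 2 2 0 0
3 3 2 2 2
0 0 2 3 1
3 3 0 0 2
0 0 1 2 0
4) 1 3 2 0 0
0 1 3 2 2
1 1 2 3 1
3 3 0 0 2
0 0 1 2 0
5) 1 3 2 0 0
0 2 3 2 2
1 1 2 3 1
3 3 0 0 2
0 0 1 2 0
6) 1 3 2 0 0
0 3 3 2 2
1 1 2 3 1
3 3 0 0 2
0 0 1 2 0
7) 2 1 0 1 0
1 2 1 3 2
1 2 3 3 1
3 3 0 0 2
0 0 1 2 0
8) 2 1 0 1 0
1 3 1 3 2
1 2 3 3 1
3 3 0 0 2
0 0 1 2 0
9) 2 2 0 1 0
2 0 2 3 2
1 3 3 3 1
3 3 0 0 2
0 0 1 2 0
10) 2 2 0 1 0
2 1 2 3 2
1 3 3 3 1
3 3 0 0 2
0 0 1 2 0
11) 2 2 0 1 0
2 2 2 3 2
1 3 3 3 1
3 3 0 0 2
0 0 1 2 0
12) 2 2 0 1 0
2 3 2 3 2
1 3 3 3 1
3 3 0 0 2
0 0 1 2 0
13) 2 3 1 2 0
3 2 1 1 3
3 2 2 1 2
0 1 2 1 2
1 1 1 2 0
14) 2 3 1 2 0
3 3 1 1 3
3 2 2 1 2
0 1 2 1 2
1 1 1 2 0

3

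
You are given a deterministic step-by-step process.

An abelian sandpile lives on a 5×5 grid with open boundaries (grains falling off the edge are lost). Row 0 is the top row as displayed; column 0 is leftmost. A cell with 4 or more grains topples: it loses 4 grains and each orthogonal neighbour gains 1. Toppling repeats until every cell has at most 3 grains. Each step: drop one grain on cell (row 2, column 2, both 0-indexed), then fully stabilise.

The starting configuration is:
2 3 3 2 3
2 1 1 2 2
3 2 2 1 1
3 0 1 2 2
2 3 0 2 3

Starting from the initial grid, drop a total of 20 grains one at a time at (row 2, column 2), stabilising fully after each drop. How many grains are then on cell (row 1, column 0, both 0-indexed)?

step 0: 2 3 3 2 3
2 1 1 2 2
3 2 2 1 1
3 0 1 2 2
2 3 0 2 3
step 1: 2 3 3 2 3
2 1 1 2 2
3 2 3 1 1
3 0 1 2 2
2 3 0 2 3
step 2: 2 3 3 2 3
2 1 2 2 2
3 3 0 2 1
3 0 2 2 2
2 3 0 2 3
step 3: 2 3 3 2 3
2 1 2 2 2
3 3 1 2 1
3 0 2 2 2
2 3 0 2 3
step 4: 2 3 3 2 3
2 1 2 2 2
3 3 2 2 1
3 0 2 2 2
2 3 0 2 3
step 5: 2 3 3 2 3
2 1 2 2 2
3 3 3 2 1
3 0 2 2 2
2 3 0 2 3
step 6: 2 3 3 2 3
3 2 3 2 2
1 1 1 3 1
0 2 3 2 2
3 3 0 2 3
step 7: 2 3 3 2 3
3 2 3 2 2
1 1 2 3 1
0 2 3 2 2
3 3 0 2 3
step 8: 2 3 3 2 3
3 2 3 2 2
1 1 3 3 1
0 2 3 2 2
3 3 0 2 3
step 9: 0 2 2 1 1
1 1 3 2 0
2 3 3 2 3
0 3 1 0 3
3 3 1 3 3
step 10: 0 2 3 1 1
1 3 0 3 0
3 1 2 3 3
2 1 3 0 3
0 1 2 3 3
step 11: 0 2 3 1 1
1 3 0 3 0
3 1 3 3 3
2 1 3 0 3
0 1 2 3 3
step 12: 0 2 3 2 1
1 3 2 0 2
3 2 2 3 1
2 2 2 0 2
0 2 0 2 1
step 13: 0 2 3 2 1
1 3 2 0 2
3 2 3 3 1
2 2 2 0 2
0 2 0 2 1
step 14: 0 2 3 2 1
1 3 3 1 2
3 3 1 0 2
2 2 3 1 2
0 2 0 2 1
step 15: 0 2 3 2 1
1 3 3 1 2
3 3 2 0 2
2 2 3 1 2
0 2 0 2 1
step 16: 0 2 3 2 1
1 3 3 1 2
3 3 3 0 2
2 2 3 1 2
0 2 0 2 1
step 17: 1 0 1 3 1
3 2 2 2 2
1 3 3 1 2
0 1 1 2 2
1 3 1 2 1
step 18: 1 0 1 3 1
3 3 3 2 2
2 0 1 2 2
0 2 2 2 2
1 3 1 2 1
step 19: 1 0 1 3 1
3 3 3 2 2
2 0 2 2 2
0 2 2 2 2
1 3 1 2 1
step 20: 1 0 1 3 1
3 3 3 2 2
2 0 3 2 2
0 2 2 2 2
1 3 1 2 1

3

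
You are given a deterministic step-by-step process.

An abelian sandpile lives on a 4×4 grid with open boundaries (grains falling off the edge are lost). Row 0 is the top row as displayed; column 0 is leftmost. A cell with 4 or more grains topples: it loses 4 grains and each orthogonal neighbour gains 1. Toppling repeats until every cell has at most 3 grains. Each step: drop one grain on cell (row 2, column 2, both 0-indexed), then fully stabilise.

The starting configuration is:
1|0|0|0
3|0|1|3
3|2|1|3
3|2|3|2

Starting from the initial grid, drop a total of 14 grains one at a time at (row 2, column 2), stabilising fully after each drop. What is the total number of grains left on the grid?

[0] 1|0|0|0
3|0|1|3
3|2|1|3
3|2|3|2
[1] 1|0|0|0
3|0|1|3
3|2|2|3
3|2|3|2
[2] 1|0|0|0
3|0|1|3
3|2|3|3
3|2|3|2
[3] 1|0|0|1
3|0|3|0
3|3|2|2
3|3|1|0
[4] 1|0|0|1
3|0|3|0
3|3|3|2
3|3|1|0
[5] 2|0|1|1
0|3|0|1
2|2|2|3
1|1|3|0
[6] 2|0|1|1
0|3|0|1
2|2|3|3
1|1|3|0
[7] 2|0|1|1
0|3|1|2
2|3|2|0
1|2|0|2
[8] 2|0|1|1
0|3|1|2
2|3|3|0
1|2|0|2
[9] 2|1|1|1
1|0|3|2
3|1|1|1
1|3|1|2
[10] 2|1|1|1
1|0|3|2
3|1|2|1
1|3|1|2
[11] 2|1|1|1
1|0|3|2
3|1|3|1
1|3|1|2
[12] 2|1|2|1
1|1|0|3
3|2|1|2
1|3|2|2
[13] 2|1|2|1
1|1|0|3
3|2|2|2
1|3|2|2
[14] 2|1|2|1
1|1|0|3
3|2|3|2
1|3|2|2

29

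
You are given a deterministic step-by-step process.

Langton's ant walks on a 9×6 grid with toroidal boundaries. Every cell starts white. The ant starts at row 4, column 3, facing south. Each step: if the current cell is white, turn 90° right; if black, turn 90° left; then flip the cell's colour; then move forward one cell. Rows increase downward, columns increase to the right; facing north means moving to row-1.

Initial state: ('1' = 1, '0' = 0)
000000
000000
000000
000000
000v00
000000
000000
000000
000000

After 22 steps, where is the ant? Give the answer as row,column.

t=0: 000000
000000
000000
000000
000v00
000000
000000
000000
000000
t=1: 000000
000000
000000
000000
00<100
000000
000000
000000
000000
t=2: 000000
000000
000000
00^000
001100
000000
000000
000000
000000
t=3: 000000
000000
000000
001>00
001100
000000
000000
000000
000000
t=4: 000000
000000
000000
001100
001v00
000000
000000
000000
000000
t=5: 000000
000000
000000
001100
0010>0
000000
000000
000000
000000
t=6: 000000
000000
000000
001100
001010
0000v0
000000
000000
000000
t=7: 000000
000000
000000
001100
001010
000<10
000000
000000
000000
t=8: 000000
000000
000000
001100
001^10
000110
000000
000000
000000
t=9: 000000
000000
000000
001100
0011>0
000110
000000
000000
000000
t=10: 000000
000000
000000
0011^0
001100
000110
000000
000000
000000
t=11: 000000
000000
000000
00111>
001100
000110
000000
000000
000000
t=12: 000000
000000
000000
001111
00110v
000110
000000
000000
000000
t=13: 000000
000000
000000
001111
0011<1
000110
000000
000000
000000
t=14: 000000
000000
000000
0011^1
001111
000110
000000
000000
000000
t=15: 000000
000000
000000
001<01
001111
000110
000000
000000
000000
t=16: 000000
000000
000000
001001
001v11
000110
000000
000000
000000
t=17: 000000
000000
000000
001001
0010>1
000110
000000
000000
000000
t=18: 000000
000000
000000
0010^1
001001
000110
000000
000000
000000
t=19: 000000
000000
000000
00101>
001001
000110
000000
000000
000000
t=20: 000000
000000
00000^
001010
001001
000110
000000
000000
000000
t=21: 000000
000000
>00001
001010
001001
000110
000000
000000
000000
t=22: 000000
000000
100001
v01010
001001
000110
000000
000000
000000

3,0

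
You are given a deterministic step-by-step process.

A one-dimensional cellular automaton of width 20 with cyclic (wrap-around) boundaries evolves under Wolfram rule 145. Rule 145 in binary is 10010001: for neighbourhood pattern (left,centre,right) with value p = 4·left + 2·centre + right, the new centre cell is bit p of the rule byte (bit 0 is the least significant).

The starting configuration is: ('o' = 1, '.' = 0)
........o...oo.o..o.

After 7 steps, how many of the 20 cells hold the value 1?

[0] ........o...oo.o..o.
[1] ooooooo..oo.....o..o
[2] oooooo.o...oooo..o..
[3] .oooo...oo..oo.o..o.
[4] ..oo.oo...o.....o..o
[5] o......oo..oooo..o..
[6] .ooooo...o..oo.o..o.
[7] ..ooo.oo..o.....o..o

8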